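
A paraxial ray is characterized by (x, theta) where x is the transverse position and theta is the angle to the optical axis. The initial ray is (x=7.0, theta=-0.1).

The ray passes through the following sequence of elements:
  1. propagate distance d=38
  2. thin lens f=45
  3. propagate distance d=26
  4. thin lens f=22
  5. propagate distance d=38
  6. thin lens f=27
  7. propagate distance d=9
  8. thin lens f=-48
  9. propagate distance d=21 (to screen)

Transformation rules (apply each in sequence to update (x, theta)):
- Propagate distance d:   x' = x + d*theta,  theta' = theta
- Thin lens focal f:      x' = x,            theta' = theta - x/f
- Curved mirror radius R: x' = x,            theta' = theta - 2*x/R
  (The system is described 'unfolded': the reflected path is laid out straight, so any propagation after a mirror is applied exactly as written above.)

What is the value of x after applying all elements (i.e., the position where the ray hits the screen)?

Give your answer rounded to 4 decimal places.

Initial: x=7.0000 theta=-0.1000
After 1 (propagate distance d=38): x=3.2000 theta=-0.1000
After 2 (thin lens f=45): x=3.2000 theta=-77/450 (≈-0.1711)
After 3 (propagate distance d=26): x=-281/225 (≈-1.2489) theta=-77/450 (≈-0.1711)
After 4 (thin lens f=22): x=-281/225 (≈-1.2489) theta=-283/2475 (≈-0.1143)
After 5 (propagate distance d=38): x=-923/165 (≈-5.5939) theta=-283/2475 (≈-0.1143)
After 6 (thin lens f=27): x=-923/165 (≈-5.5939) theta=188/2025 (≈0.0928)
After 7 (propagate distance d=9): x=-11777/2475 (≈-4.7584) theta=188/2025 (≈0.0928)
After 8 (thin lens f=-48): x=-11777/2475 (≈-4.7584) theta=-2243/356400 (≈-0.0063)
After 9 (propagate distance d=21 (to screen)): x=-580997/118800 (≈-4.8905) theta=-2243/356400 (≈-0.0063)
Rounded to 4 decimal places: x = -4.8905

Answer: -4.8905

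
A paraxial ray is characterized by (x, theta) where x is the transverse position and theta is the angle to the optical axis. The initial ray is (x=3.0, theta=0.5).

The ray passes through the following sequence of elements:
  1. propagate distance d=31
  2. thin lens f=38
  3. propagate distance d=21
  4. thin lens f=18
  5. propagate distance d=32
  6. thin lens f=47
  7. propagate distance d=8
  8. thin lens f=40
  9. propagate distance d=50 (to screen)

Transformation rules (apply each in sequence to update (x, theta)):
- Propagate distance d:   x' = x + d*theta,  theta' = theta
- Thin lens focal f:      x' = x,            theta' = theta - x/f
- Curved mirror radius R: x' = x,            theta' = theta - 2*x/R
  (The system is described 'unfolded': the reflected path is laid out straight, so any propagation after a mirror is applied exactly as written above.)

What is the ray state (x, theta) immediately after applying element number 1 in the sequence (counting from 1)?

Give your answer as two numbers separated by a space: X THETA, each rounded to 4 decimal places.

Answer: 18.5000 0.5000

Derivation:
Initial: x=3.0000 theta=0.5000
After 1 (propagate distance d=31): x=18.5000 theta=0.5000
Rounded to 4 decimal places: x = 18.5000, theta = 0.5000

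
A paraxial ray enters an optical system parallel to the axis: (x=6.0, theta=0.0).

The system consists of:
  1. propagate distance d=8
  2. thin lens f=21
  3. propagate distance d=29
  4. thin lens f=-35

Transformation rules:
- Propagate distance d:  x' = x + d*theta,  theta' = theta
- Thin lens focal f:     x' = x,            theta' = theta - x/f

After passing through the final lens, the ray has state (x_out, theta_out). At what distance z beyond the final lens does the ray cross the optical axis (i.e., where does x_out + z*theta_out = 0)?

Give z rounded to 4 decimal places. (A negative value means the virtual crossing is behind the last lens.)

Initial: x=6.0000 theta=0.0000
After 1 (propagate distance d=8): x=6.0000 theta=0.0000
After 2 (thin lens f=21): x=6.0000 theta=-2/7 (≈-0.2857)
After 3 (propagate distance d=29): x=-16/7 (≈-2.2857) theta=-2/7 (≈-0.2857)
After 4 (thin lens f=-35): x=-16/7 (≈-2.2857) theta=-86/245 (≈-0.3510)
z_focus = -x_out/theta_out = -(-16/7)/(-86/245) = -280/43 ≈ -6.5116
Rounded to 4 decimal places: z = -6.5116

Answer: -6.5116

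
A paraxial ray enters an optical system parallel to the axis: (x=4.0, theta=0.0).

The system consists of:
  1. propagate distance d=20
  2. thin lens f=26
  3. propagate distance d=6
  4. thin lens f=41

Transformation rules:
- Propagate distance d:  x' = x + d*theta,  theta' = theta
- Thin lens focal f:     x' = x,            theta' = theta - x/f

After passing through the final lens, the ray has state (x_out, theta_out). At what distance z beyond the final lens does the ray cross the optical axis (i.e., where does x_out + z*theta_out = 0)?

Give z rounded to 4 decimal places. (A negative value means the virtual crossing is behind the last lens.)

Answer: 13.4426

Derivation:
Initial: x=4.0000 theta=0.0000
After 1 (propagate distance d=20): x=4.0000 theta=0.0000
After 2 (thin lens f=26): x=4.0000 theta=-2/13 (≈-0.1538)
After 3 (propagate distance d=6): x=40/13 (≈3.0769) theta=-2/13 (≈-0.1538)
After 4 (thin lens f=41): x=40/13 (≈3.0769) theta=-122/533 (≈-0.2289)
z_focus = -x_out/theta_out = -(40/13)/(-122/533) = 820/61 ≈ 13.4426
Rounded to 4 decimal places: z = 13.4426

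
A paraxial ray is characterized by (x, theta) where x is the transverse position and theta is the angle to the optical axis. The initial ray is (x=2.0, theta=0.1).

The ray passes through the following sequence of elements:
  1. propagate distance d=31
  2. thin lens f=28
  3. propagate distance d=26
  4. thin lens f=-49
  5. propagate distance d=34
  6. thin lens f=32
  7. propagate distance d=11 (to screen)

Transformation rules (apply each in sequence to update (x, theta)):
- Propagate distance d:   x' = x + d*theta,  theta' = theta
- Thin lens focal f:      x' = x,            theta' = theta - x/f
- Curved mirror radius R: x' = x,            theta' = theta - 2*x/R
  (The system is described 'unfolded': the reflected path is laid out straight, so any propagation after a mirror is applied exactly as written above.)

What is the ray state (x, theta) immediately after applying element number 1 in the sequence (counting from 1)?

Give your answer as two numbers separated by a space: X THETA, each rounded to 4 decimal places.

Answer: 5.1000 0.1000

Derivation:
Initial: x=2.0000 theta=0.1000
After 1 (propagate distance d=31): x=5.1000 theta=0.1000
Rounded to 4 decimal places: x = 5.1000, theta = 0.1000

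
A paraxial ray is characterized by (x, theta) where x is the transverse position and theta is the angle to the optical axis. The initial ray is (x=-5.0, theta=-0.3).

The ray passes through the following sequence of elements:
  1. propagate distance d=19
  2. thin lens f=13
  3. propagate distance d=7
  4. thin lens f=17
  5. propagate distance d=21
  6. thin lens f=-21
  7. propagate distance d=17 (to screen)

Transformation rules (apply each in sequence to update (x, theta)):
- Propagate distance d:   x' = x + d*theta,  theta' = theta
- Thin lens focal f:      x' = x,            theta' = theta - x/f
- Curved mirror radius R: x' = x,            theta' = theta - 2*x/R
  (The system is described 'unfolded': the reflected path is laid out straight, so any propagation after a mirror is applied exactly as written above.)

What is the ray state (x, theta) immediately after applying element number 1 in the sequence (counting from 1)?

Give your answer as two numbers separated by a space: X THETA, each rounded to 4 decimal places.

Answer: -10.7000 -0.3000

Derivation:
Initial: x=-5.0000 theta=-0.3000
After 1 (propagate distance d=19): x=-10.7000 theta=-0.3000
Rounded to 4 decimal places: x = -10.7000, theta = -0.3000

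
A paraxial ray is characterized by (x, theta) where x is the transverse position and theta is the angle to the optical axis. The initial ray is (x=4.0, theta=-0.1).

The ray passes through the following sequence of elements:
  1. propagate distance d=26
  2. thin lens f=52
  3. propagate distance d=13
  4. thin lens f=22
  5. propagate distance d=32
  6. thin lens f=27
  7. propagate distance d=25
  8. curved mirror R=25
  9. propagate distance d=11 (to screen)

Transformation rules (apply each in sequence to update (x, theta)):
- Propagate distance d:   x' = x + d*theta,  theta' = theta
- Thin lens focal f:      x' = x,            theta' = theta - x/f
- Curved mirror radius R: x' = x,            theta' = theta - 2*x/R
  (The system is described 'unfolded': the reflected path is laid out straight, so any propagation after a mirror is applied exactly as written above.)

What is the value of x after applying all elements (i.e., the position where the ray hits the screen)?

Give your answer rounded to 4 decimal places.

Answer: -0.0445

Derivation:
Initial: x=4.0000 theta=-0.1000
After 1 (propagate distance d=26): x=1.4000 theta=-0.1000
After 2 (thin lens f=52): x=1.4000 theta=-33/260 (≈-0.1269)
After 3 (propagate distance d=13): x=-0.2500 theta=-33/260 (≈-0.1269)
After 4 (thin lens f=22): x=-0.2500 theta=-661/5720 (≈-0.1156)
After 5 (propagate distance d=32): x=-11291/2860 (≈-3.9479) theta=-661/5720 (≈-0.1156)
After 6 (thin lens f=27): x=-11291/2860 (≈-3.9479) theta=947/30888 (≈0.0307)
After 7 (propagate distance d=25): x=-491339/154440 (≈-3.1814) theta=947/30888 (≈0.0307)
After 8 (curved mirror R=25): x=-491339/154440 (≈-3.1814) theta=1101053/3861000 (≈0.2852)
After 9 (propagate distance d=11 (to screen)): x=-42973/965250 (≈-0.0445) theta=1101053/3861000 (≈0.2852)
Rounded to 4 decimal places: x = -0.0445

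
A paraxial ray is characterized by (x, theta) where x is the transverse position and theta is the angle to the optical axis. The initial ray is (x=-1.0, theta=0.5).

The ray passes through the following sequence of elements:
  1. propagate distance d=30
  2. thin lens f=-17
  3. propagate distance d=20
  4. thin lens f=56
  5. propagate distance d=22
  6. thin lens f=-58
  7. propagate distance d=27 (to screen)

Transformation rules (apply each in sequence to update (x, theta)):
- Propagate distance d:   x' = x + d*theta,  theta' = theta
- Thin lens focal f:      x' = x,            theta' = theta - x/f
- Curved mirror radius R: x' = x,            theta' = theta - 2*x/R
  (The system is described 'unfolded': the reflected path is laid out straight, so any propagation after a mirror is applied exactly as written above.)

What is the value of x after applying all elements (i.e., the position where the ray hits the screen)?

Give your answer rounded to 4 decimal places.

Initial: x=-1.0000 theta=0.5000
After 1 (propagate distance d=30): x=14.0000 theta=0.5000
After 2 (thin lens f=-17): x=14.0000 theta=45/34 (≈1.3235)
After 3 (propagate distance d=20): x=688/17 (≈40.4706) theta=45/34 (≈1.3235)
After 4 (thin lens f=56): x=688/17 (≈40.4706) theta=143/238 (≈0.6008)
After 5 (propagate distance d=22): x=6389/119 (≈53.6891) theta=143/238 (≈0.6008)
After 6 (thin lens f=-58): x=6389/119 (≈53.6891) theta=5268/3451 (≈1.5265)
After 7 (propagate distance d=27 (to screen)): x=327517/3451 (≈94.9050) theta=5268/3451 (≈1.5265)
Rounded to 4 decimal places: x = 94.9050

Answer: 94.9050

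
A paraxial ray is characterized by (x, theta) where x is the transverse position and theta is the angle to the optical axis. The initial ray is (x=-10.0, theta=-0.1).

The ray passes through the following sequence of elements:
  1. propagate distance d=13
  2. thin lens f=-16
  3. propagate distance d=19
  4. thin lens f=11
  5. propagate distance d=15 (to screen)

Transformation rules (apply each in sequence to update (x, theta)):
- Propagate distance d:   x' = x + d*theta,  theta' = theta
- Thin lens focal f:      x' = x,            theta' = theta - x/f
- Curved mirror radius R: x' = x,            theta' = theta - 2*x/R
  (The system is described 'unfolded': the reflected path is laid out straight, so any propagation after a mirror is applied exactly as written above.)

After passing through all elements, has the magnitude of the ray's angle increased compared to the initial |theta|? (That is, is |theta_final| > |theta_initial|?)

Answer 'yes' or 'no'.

Initial: x=-10.0000 theta=-0.1000
After 1 (propagate distance d=13): x=-11.3000 theta=-0.1000
After 2 (thin lens f=-16): x=-11.3000 theta=-129/160 (≈-0.8063)
After 3 (propagate distance d=19): x=-4259/160 (≈-26.6188) theta=-129/160 (≈-0.8063)
After 4 (thin lens f=11): x=-4259/160 (≈-26.6188) theta=71/44 (≈1.6136)
After 5 (propagate distance d=15 (to screen)): x=-4249/1760 (≈-2.4142) theta=71/44 (≈1.6136)
|theta_initial|=0.1000 |theta_final|=71/44 (≈1.6136) -> increased

Answer: yes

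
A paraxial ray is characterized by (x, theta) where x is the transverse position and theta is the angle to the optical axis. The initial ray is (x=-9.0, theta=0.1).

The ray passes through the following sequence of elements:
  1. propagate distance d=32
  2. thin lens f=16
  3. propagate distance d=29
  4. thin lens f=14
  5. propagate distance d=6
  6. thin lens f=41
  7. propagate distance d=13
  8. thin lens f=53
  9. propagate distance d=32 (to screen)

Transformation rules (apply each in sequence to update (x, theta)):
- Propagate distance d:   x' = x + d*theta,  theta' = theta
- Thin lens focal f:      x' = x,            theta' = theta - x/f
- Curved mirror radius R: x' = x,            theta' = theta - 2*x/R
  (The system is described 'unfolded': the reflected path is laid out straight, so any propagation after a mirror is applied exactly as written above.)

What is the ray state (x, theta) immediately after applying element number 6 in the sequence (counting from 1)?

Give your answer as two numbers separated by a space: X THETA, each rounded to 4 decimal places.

Answer: 7.1250 -0.2550

Derivation:
Initial: x=-9.0000 theta=0.1000
After 1 (propagate distance d=32): x=-5.8000 theta=0.1000
After 2 (thin lens f=16): x=-5.8000 theta=0.4625
After 3 (propagate distance d=29): x=7.6125 theta=0.4625
After 4 (thin lens f=14): x=7.6125 theta=-13/160 (≈-0.0813)
After 5 (propagate distance d=6): x=7.1250 theta=-13/160 (≈-0.0813)
After 6 (thin lens f=41): x=7.1250 theta=-1673/6560 (≈-0.2550)
Rounded to 4 decimal places: x = 7.1250, theta = -0.2550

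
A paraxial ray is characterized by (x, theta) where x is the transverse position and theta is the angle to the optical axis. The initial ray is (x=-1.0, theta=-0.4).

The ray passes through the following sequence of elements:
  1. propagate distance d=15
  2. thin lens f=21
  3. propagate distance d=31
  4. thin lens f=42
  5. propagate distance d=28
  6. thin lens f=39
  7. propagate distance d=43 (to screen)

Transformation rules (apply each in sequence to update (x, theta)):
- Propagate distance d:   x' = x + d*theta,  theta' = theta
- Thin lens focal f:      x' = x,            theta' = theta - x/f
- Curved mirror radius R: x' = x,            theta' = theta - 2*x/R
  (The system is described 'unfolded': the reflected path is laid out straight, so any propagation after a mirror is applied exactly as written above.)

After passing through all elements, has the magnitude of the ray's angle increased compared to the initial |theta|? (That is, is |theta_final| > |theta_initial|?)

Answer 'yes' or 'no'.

Initial: x=-1.0000 theta=-0.4000
After 1 (propagate distance d=15): x=-7.0000 theta=-0.4000
After 2 (thin lens f=21): x=-7.0000 theta=-1/15 (≈-0.0667)
After 3 (propagate distance d=31): x=-136/15 (≈-9.0667) theta=-1/15 (≈-0.0667)
After 4 (thin lens f=42): x=-136/15 (≈-9.0667) theta=47/315 (≈0.1492)
After 5 (propagate distance d=28): x=-44/9 (≈-4.8889) theta=47/315 (≈0.1492)
After 6 (thin lens f=39): x=-44/9 (≈-4.8889) theta=3373/12285 (≈0.2746)
After 7 (propagate distance d=43 (to screen)): x=84979/12285 (≈6.9173) theta=3373/12285 (≈0.2746)
|theta_initial|=0.4000 |theta_final|=3373/12285 (≈0.2746) -> not increased

Answer: no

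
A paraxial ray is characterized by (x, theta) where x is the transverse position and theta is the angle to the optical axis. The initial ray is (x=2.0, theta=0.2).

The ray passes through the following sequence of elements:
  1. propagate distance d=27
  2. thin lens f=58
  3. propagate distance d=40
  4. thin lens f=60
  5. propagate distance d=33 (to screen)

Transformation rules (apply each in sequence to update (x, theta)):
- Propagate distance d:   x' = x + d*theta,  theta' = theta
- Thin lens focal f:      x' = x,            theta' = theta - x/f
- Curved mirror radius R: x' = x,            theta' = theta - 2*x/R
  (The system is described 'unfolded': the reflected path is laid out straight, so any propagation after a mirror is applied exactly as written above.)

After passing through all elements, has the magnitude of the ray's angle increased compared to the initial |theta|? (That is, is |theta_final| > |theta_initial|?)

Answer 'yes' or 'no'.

Initial: x=2.0000 theta=0.2000
After 1 (propagate distance d=27): x=7.4000 theta=0.2000
After 2 (thin lens f=58): x=7.4000 theta=21/290 (≈0.0724)
After 3 (propagate distance d=40): x=1493/145 (≈10.2966) theta=21/290 (≈0.0724)
After 4 (thin lens f=60): x=1493/145 (≈10.2966) theta=-863/8700 (≈-0.0992)
After 5 (propagate distance d=33 (to screen)): x=20367/2900 (≈7.0231) theta=-863/8700 (≈-0.0992)
|theta_initial|=0.2000 |theta_final|=863/8700 (≈0.0992) -> not increased

Answer: no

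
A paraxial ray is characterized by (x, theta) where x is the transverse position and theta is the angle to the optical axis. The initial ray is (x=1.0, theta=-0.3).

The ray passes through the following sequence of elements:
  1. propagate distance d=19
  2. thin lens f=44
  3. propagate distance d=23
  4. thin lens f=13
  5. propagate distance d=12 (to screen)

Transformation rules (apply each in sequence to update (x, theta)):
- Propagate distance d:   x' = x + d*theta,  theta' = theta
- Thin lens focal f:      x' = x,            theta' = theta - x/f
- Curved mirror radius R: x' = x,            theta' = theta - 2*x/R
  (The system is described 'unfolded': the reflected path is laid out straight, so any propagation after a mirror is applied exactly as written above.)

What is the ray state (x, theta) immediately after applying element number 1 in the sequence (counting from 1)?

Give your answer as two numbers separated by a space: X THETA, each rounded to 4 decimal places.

Initial: x=1.0000 theta=-0.3000
After 1 (propagate distance d=19): x=-4.7000 theta=-0.3000
Rounded to 4 decimal places: x = -4.7000, theta = -0.3000

Answer: -4.7000 -0.3000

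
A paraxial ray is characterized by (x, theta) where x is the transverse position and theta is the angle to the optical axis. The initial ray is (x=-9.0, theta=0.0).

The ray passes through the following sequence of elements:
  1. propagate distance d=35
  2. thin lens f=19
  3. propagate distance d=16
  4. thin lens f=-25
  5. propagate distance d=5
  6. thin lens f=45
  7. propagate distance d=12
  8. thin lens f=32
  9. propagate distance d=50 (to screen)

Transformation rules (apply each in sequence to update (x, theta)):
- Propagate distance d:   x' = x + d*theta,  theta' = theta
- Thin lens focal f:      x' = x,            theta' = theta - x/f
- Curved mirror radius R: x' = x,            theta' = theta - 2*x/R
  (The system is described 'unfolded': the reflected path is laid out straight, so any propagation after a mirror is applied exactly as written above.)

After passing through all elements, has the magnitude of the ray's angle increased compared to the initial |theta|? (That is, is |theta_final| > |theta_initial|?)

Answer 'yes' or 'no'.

Answer: yes

Derivation:
Initial: x=-9.0000 theta=0.0000
After 1 (propagate distance d=35): x=-9.0000 theta=0.0000
After 2 (thin lens f=19): x=-9.0000 theta=9/19 (≈0.4737)
After 3 (propagate distance d=16): x=-27/19 (≈-1.4211) theta=9/19 (≈0.4737)
After 4 (thin lens f=-25): x=-27/19 (≈-1.4211) theta=198/475 (≈0.4168)
After 5 (propagate distance d=5): x=63/95 (≈0.6632) theta=198/475 (≈0.4168)
After 6 (thin lens f=45): x=63/95 (≈0.6632) theta=191/475 (≈0.4021)
After 7 (propagate distance d=12): x=2607/475 (≈5.4884) theta=191/475 (≈0.4021)
After 8 (thin lens f=32): x=2607/475 (≈5.4884) theta=701/3040 (≈0.2306)
After 9 (propagate distance d=50 (to screen)): x=129337/7600 (≈17.0180) theta=701/3040 (≈0.2306)
|theta_initial|=0.0000 |theta_final|=701/3040 (≈0.2306) -> increased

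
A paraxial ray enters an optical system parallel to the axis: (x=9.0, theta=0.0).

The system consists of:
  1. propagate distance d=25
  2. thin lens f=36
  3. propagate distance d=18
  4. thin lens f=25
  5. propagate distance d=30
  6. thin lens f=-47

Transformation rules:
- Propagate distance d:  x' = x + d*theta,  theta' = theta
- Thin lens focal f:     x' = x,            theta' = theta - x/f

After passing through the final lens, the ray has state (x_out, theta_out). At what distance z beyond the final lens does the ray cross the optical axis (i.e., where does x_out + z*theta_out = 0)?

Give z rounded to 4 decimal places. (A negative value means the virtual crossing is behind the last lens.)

Initial: x=9.0000 theta=0.0000
After 1 (propagate distance d=25): x=9.0000 theta=0.0000
After 2 (thin lens f=36): x=9.0000 theta=-0.2500
After 3 (propagate distance d=18): x=4.5000 theta=-0.2500
After 4 (thin lens f=25): x=4.5000 theta=-0.4300
After 5 (propagate distance d=30): x=-8.4000 theta=-0.4300
After 6 (thin lens f=-47): x=-8.4000 theta=-2861/4700 (≈-0.6087)
z_focus = -x_out/theta_out = -(-8.4000)/(-2861/4700) = -39480/2861 ≈ -13.7994
Rounded to 4 decimal places: z = -13.7994

Answer: -13.7994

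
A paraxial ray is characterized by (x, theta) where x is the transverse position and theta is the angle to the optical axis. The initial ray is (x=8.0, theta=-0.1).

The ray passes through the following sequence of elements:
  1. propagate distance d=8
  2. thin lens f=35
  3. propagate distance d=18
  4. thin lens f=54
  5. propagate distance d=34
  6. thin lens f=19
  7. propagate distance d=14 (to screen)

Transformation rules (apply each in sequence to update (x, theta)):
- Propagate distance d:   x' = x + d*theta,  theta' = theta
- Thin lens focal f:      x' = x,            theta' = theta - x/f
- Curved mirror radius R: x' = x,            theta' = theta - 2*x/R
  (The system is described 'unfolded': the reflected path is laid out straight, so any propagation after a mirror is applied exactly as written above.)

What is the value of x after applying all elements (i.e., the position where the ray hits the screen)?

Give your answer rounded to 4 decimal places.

Initial: x=8.0000 theta=-0.1000
After 1 (propagate distance d=8): x=7.2000 theta=-0.1000
After 2 (thin lens f=35): x=7.2000 theta=-107/350 (≈-0.3057)
After 3 (propagate distance d=18): x=297/175 (≈1.6971) theta=-107/350 (≈-0.3057)
After 4 (thin lens f=54): x=297/175 (≈1.6971) theta=-59/175 (≈-0.3371)
After 5 (propagate distance d=34): x=-1709/175 (≈-9.7657) theta=-59/175 (≈-0.3371)
After 6 (thin lens f=19): x=-1709/175 (≈-9.7657) theta=84/475 (≈0.1768)
After 7 (propagate distance d=14 (to screen)): x=-24239/3325 (≈-7.2899) theta=84/475 (≈0.1768)
Rounded to 4 decimal places: x = -7.2899

Answer: -7.2899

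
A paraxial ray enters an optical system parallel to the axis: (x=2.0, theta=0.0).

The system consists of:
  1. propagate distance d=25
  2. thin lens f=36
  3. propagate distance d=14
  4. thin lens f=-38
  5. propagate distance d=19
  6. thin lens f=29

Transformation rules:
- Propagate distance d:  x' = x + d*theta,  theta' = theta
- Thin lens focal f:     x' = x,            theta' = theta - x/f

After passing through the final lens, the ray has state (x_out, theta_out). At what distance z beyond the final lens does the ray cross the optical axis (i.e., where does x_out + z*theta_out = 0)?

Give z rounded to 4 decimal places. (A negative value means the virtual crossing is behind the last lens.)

Answer: 15.4900

Derivation:
Initial: x=2.0000 theta=0.0000
After 1 (propagate distance d=25): x=2.0000 theta=0.0000
After 2 (thin lens f=36): x=2.0000 theta=-1/18 (≈-0.0556)
After 3 (propagate distance d=14): x=11/9 (≈1.2222) theta=-1/18 (≈-0.0556)
After 4 (thin lens f=-38): x=11/9 (≈1.2222) theta=-4/171 (≈-0.0234)
After 5 (propagate distance d=19): x=7/9 (≈0.7778) theta=-4/171 (≈-0.0234)
After 6 (thin lens f=29): x=7/9 (≈0.7778) theta=-83/1653 (≈-0.0502)
z_focus = -x_out/theta_out = -(7/9)/(-83/1653) = 3857/249 ≈ 15.4900
Rounded to 4 decimal places: z = 15.4900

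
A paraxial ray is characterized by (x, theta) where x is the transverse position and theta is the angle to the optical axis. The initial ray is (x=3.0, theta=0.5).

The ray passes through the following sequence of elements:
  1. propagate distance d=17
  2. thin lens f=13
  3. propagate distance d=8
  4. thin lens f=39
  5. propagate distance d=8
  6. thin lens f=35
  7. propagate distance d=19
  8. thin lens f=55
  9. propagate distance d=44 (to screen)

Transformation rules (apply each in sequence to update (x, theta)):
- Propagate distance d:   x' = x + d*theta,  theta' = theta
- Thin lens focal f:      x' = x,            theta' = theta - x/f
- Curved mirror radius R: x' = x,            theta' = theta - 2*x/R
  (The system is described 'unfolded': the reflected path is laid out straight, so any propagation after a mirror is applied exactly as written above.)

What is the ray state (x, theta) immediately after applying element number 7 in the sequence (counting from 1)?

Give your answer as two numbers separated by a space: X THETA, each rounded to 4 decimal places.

Initial: x=3.0000 theta=0.5000
After 1 (propagate distance d=17): x=11.5000 theta=0.5000
After 2 (thin lens f=13): x=11.5000 theta=-5/13 (≈-0.3846)
After 3 (propagate distance d=8): x=219/26 (≈8.4231) theta=-5/13 (≈-0.3846)
After 4 (thin lens f=39): x=219/26 (≈8.4231) theta=-203/338 (≈-0.6006)
After 5 (propagate distance d=8): x=1223/338 (≈3.6183) theta=-203/338 (≈-0.6006)
After 6 (thin lens f=35): x=1223/338 (≈3.6183) theta=-4164/5915 (≈-0.7040)
After 7 (propagate distance d=19): x=-683/70 (≈-9.7571) theta=-4164/5915 (≈-0.7040)
Rounded to 4 decimal places: x = -9.7571, theta = -0.7040

Answer: -9.7571 -0.7040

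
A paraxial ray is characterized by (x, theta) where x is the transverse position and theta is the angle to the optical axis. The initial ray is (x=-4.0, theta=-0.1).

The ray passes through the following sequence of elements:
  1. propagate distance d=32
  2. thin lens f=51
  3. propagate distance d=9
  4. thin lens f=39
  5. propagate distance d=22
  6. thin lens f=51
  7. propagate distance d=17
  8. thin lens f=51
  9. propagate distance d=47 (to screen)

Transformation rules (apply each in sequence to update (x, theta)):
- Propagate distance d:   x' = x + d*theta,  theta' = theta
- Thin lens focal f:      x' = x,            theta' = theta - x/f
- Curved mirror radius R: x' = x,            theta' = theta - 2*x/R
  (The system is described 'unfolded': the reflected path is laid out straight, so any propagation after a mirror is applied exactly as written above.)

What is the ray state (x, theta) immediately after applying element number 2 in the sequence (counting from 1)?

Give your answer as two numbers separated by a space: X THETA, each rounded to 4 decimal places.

Initial: x=-4.0000 theta=-0.1000
After 1 (propagate distance d=32): x=-7.2000 theta=-0.1000
After 2 (thin lens f=51): x=-7.2000 theta=7/170 (≈0.0412)
Rounded to 4 decimal places: x = -7.2000, theta = 0.0412

Answer: -7.2000 0.0412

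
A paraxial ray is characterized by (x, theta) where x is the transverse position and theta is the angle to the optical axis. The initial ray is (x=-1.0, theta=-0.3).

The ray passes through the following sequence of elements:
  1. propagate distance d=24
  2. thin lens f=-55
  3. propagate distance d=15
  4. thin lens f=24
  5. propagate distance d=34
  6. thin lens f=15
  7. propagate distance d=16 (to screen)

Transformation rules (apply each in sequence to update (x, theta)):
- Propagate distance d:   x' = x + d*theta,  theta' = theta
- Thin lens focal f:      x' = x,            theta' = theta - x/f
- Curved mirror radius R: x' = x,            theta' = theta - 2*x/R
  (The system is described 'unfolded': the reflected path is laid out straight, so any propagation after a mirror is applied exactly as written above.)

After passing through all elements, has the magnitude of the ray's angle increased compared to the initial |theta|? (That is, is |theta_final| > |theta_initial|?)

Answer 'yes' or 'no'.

Answer: yes

Derivation:
Initial: x=-1.0000 theta=-0.3000
After 1 (propagate distance d=24): x=-8.2000 theta=-0.3000
After 2 (thin lens f=-55): x=-8.2000 theta=-247/550 (≈-0.4491)
After 3 (propagate distance d=15): x=-1643/110 (≈-14.9364) theta=-247/550 (≈-0.4491)
After 4 (thin lens f=24): x=-1643/110 (≈-14.9364) theta=2287/13200 (≈0.1733)
After 5 (propagate distance d=34): x=-59701/6600 (≈-9.0456) theta=2287/13200 (≈0.1733)
After 6 (thin lens f=15): x=-59701/6600 (≈-9.0456) theta=153707/198000 (≈0.7763)
After 7 (propagate distance d=16 (to screen)): x=334141/99000 (≈3.3752) theta=153707/198000 (≈0.7763)
|theta_initial|=0.3000 |theta_final|=153707/198000 (≈0.7763) -> increased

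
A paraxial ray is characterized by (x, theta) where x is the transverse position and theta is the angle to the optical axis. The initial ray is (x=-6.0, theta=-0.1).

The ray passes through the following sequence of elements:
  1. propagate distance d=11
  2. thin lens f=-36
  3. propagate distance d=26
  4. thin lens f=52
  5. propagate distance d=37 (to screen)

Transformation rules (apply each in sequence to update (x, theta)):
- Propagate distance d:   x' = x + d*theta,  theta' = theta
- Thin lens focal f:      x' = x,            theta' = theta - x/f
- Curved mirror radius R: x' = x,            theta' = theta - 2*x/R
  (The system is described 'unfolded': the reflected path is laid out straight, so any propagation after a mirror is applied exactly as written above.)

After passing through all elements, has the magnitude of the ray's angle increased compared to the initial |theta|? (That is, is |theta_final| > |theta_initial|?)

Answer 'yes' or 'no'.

Answer: no

Derivation:
Initial: x=-6.0000 theta=-0.1000
After 1 (propagate distance d=11): x=-7.1000 theta=-0.1000
After 2 (thin lens f=-36): x=-7.1000 theta=-107/360 (≈-0.2972)
After 3 (propagate distance d=26): x=-2669/180 (≈-14.8278) theta=-107/360 (≈-0.2972)
After 4 (thin lens f=52): x=-2669/180 (≈-14.8278) theta=-113/9360 (≈-0.0121)
After 5 (propagate distance d=37 (to screen)): x=-142969/9360 (≈-15.2745) theta=-113/9360 (≈-0.0121)
|theta_initial|=0.1000 |theta_final|=113/9360 (≈0.0121) -> not increased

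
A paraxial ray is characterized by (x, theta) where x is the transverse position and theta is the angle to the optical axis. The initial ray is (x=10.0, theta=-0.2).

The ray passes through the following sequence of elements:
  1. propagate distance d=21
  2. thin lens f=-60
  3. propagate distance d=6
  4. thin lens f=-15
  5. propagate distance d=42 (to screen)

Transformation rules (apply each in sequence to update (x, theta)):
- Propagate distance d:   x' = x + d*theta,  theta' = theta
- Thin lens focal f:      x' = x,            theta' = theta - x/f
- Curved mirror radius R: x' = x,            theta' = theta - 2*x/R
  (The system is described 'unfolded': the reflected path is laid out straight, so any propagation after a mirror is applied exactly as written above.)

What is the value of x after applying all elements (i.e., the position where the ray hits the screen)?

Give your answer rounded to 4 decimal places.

Initial: x=10.0000 theta=-0.2000
After 1 (propagate distance d=21): x=5.8000 theta=-0.2000
After 2 (thin lens f=-60): x=5.8000 theta=-31/300 (≈-0.1033)
After 3 (propagate distance d=6): x=5.1800 theta=-31/300 (≈-0.1033)
After 4 (thin lens f=-15): x=5.1800 theta=0.2420
After 5 (propagate distance d=42 (to screen)): x=15.3440 theta=0.2420
Rounded to 4 decimal places: x = 15.3440

Answer: 15.3440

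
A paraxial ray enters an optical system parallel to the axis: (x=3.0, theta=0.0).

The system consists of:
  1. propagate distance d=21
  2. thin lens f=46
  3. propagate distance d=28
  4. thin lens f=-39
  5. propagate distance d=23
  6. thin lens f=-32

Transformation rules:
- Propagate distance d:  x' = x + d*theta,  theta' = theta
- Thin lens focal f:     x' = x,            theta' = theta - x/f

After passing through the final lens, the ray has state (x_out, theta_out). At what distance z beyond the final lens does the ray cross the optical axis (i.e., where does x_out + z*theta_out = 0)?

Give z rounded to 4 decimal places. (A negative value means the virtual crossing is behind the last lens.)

Answer: 15.4702

Derivation:
Initial: x=3.0000 theta=0.0000
After 1 (propagate distance d=21): x=3.0000 theta=0.0000
After 2 (thin lens f=46): x=3.0000 theta=-3/46 (≈-0.0652)
After 3 (propagate distance d=28): x=27/23 (≈1.1739) theta=-3/46 (≈-0.0652)
After 4 (thin lens f=-39): x=27/23 (≈1.1739) theta=-21/598 (≈-0.0351)
After 5 (propagate distance d=23): x=219/598 (≈0.3662) theta=-21/598 (≈-0.0351)
After 6 (thin lens f=-32): x=219/598 (≈0.3662) theta=-453/19136 (≈-0.0237)
z_focus = -x_out/theta_out = -(219/598)/(-453/19136) = 2336/151 ≈ 15.4702
Rounded to 4 decimal places: z = 15.4702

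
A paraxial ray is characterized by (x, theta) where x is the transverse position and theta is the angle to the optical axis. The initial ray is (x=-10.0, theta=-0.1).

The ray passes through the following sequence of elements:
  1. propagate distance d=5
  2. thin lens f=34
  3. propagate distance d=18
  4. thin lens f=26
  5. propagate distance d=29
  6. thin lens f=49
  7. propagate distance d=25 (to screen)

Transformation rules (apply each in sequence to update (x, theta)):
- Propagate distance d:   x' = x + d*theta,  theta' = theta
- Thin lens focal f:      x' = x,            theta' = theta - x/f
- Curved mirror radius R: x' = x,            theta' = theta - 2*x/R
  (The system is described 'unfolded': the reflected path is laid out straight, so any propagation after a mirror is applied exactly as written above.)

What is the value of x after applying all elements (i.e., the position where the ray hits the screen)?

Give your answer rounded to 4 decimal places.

Answer: 15.0496

Derivation:
Initial: x=-10.0000 theta=-0.1000
After 1 (propagate distance d=5): x=-10.5000 theta=-0.1000
After 2 (thin lens f=34): x=-10.5000 theta=71/340 (≈0.2088)
After 3 (propagate distance d=18): x=-573/85 (≈-6.7412) theta=71/340 (≈0.2088)
After 4 (thin lens f=26): x=-573/85 (≈-6.7412) theta=2069/4420 (≈0.4681)
After 5 (propagate distance d=29): x=6041/884 (≈6.8337) theta=2069/4420 (≈0.4681)
After 6 (thin lens f=49): x=6041/884 (≈6.8337) theta=2542/7735 (≈0.3286)
After 7 (propagate distance d=25 (to screen)): x=93127/6188 (≈15.0496) theta=2542/7735 (≈0.3286)
Rounded to 4 decimal places: x = 15.0496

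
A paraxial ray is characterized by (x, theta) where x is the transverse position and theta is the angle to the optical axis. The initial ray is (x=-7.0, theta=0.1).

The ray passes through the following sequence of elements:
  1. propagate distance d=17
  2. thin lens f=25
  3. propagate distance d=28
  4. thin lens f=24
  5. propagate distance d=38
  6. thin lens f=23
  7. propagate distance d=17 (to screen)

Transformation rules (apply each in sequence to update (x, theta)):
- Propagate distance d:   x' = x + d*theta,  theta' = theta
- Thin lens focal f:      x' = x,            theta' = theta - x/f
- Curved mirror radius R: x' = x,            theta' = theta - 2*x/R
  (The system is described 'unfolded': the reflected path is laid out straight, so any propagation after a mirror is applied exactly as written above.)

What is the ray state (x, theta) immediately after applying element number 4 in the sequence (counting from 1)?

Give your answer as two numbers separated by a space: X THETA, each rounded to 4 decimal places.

Initial: x=-7.0000 theta=0.1000
After 1 (propagate distance d=17): x=-5.3000 theta=0.1000
After 2 (thin lens f=25): x=-5.3000 theta=0.3120
After 3 (propagate distance d=28): x=3.4360 theta=0.3120
After 4 (thin lens f=24): x=3.4360 theta=1013/6000 (≈0.1688)
Rounded to 4 decimal places: x = 3.4360, theta = 0.1688

Answer: 3.4360 0.1688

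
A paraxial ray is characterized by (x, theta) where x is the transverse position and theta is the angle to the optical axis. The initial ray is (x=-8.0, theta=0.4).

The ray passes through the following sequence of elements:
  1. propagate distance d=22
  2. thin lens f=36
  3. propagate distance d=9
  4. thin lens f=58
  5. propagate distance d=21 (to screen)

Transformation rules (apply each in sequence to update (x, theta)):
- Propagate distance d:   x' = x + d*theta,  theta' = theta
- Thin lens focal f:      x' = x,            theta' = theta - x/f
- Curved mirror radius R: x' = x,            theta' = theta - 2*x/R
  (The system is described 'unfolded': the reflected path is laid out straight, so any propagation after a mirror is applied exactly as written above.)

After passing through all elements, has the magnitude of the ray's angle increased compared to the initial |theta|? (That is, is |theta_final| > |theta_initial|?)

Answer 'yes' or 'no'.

Initial: x=-8.0000 theta=0.4000
After 1 (propagate distance d=22): x=0.8000 theta=0.4000
After 2 (thin lens f=36): x=0.8000 theta=17/45 (≈0.3778)
After 3 (propagate distance d=9): x=4.2000 theta=17/45 (≈0.3778)
After 4 (thin lens f=58): x=4.2000 theta=797/2610 (≈0.3054)
After 5 (propagate distance d=21 (to screen)): x=9233/870 (≈10.6126) theta=797/2610 (≈0.3054)
|theta_initial|=0.4000 |theta_final|=797/2610 (≈0.3054) -> not increased

Answer: no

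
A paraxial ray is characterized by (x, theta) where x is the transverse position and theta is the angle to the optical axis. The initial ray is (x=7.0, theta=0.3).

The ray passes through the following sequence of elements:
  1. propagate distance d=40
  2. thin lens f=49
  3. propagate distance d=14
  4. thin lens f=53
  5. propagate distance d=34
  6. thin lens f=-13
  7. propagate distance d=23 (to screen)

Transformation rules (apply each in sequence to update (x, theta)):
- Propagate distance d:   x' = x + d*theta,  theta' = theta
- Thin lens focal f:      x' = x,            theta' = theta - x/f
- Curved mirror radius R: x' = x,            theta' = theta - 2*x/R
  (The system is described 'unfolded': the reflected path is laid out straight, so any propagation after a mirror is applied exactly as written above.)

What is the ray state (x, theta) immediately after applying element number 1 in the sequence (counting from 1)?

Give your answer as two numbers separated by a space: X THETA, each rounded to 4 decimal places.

Answer: 19.0000 0.3000

Derivation:
Initial: x=7.0000 theta=0.3000
After 1 (propagate distance d=40): x=19.0000 theta=0.3000
Rounded to 4 decimal places: x = 19.0000, theta = 0.3000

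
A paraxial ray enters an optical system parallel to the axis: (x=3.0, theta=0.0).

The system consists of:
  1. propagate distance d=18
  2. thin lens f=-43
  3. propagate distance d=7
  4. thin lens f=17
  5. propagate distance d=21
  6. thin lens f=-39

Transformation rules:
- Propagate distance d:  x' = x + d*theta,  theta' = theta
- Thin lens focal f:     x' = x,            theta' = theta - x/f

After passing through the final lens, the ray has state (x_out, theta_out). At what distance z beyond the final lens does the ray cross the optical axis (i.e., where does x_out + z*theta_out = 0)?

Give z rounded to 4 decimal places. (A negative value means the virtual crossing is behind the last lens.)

Answer: 5.4186

Derivation:
Initial: x=3.0000 theta=0.0000
After 1 (propagate distance d=18): x=3.0000 theta=0.0000
After 2 (thin lens f=-43): x=3.0000 theta=3/43 (≈0.0698)
After 3 (propagate distance d=7): x=150/43 (≈3.4884) theta=3/43 (≈0.0698)
After 4 (thin lens f=17): x=150/43 (≈3.4884) theta=-99/731 (≈-0.1354)
After 5 (propagate distance d=21): x=471/731 (≈0.6443) theta=-99/731 (≈-0.1354)
After 6 (thin lens f=-39): x=471/731 (≈0.6443) theta=-1130/9503 (≈-0.1189)
z_focus = -x_out/theta_out = -(471/731)/(-1130/9503) = 6123/1130 ≈ 5.4186
Rounded to 4 decimal places: z = 5.4186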